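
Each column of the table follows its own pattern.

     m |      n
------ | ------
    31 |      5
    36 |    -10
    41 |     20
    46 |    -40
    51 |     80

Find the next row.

56  -160

For the column m, +5 each step: 31, 36, 41, 46, 51 → 56.
For the column n, ×(-2) each step: 5, -10, 20, -40, 80 → -160.
Combining the parts gives 56  -160.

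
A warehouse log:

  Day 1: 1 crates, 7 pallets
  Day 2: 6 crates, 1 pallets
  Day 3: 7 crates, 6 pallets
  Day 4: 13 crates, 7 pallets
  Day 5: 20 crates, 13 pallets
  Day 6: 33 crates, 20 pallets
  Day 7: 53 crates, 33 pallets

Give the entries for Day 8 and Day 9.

86 crates, 53 pallets; 139 crates, 86 pallets

Crates: each term is the sum of the two before it, so 1, 6, 7, 13, 20, 33, 53 → 86 → 139.
Pallets: always the previous value of the crates; 7, 1, 6, 7, 13, 20, 33 → 53 → 86.
Putting the parts together: 86 crates, 53 pallets and then 139 crates, 86 pallets.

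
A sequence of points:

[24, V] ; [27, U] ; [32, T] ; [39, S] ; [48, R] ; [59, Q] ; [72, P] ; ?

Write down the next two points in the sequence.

First value — differences are 3, 5, 7, … (increasing by 2 each time): 24, 27, 32, 39, 48, 59, 72 → 87 → 104.
For the letter, letters move back 1 place in the alphabet: V, U, T, S, R, Q, P → O → N.
Putting the parts together: [87, O] and then [104, N].

[87, O], [104, N]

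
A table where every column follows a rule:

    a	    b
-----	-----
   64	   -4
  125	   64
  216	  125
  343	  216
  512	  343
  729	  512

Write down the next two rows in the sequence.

1000  729; 1331  1000

Column a — perfect cubes: 4³, 5³, 6³, …: 64, 125, 216, 343, 512, 729 → 1000 → 1331.
Column b goes -4, 64, 125, 216, 343, 512 → 729 → 1000 (always the previous value of the column a).
So the next two rows are 1000  729 and 1331  1000.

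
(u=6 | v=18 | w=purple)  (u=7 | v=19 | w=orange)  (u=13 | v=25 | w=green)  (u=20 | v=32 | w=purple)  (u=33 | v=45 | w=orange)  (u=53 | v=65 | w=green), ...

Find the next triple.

U — each term is the sum of the two before it: 6, 7, 13, 20, 33, 53 → 86.
V — always 12 more than the u: 18, 19, 25, 32, 45, 65 → 98.
W: repeats purple → orange → green; purple, orange, green, purple, orange, green → purple.
So the next triple is (u=86 | v=98 | w=purple).

(u=86 | v=98 | w=purple)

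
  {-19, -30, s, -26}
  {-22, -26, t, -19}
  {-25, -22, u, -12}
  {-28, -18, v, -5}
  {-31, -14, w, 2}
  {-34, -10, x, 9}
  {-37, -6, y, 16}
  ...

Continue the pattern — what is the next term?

{-40, -2, z, 23}

First entry goes -19, -22, -25, -28, -31, -34, -37 → -40 (−3 each step).
Second entry: +4 each step; -30, -26, -22, -18, -14, -10, -6 → -2.
Letter: letters move forward 1 place in the alphabet; s, t, u, v, w, x, y → z.
Fourth entry: +7 each step, so -26, -19, -12, -5, 2, 9, 16 → 23.
So the next term is {-40, -2, z, 23}.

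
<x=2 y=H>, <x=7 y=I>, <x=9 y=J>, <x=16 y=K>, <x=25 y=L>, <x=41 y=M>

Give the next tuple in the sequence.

X — each term is the sum of the two before it: 2, 7, 9, 16, 25, 41 → 66.
Y: letters move forward 1 place in the alphabet; H, I, J, K, L, M → N.
Combining the parts gives <x=66 y=N>.

<x=66 y=N>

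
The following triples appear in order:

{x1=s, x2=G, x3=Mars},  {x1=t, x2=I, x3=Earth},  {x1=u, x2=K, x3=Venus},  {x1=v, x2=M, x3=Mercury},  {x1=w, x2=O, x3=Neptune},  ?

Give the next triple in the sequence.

{x1=x, x2=Q, x3=Uranus}

X1: letters move forward 1 place in the alphabet; s, t, u, v, w → x.
X2: letters move forward 2 places in the alphabet; G, I, K, M, O → Q.
X3: runs backward through the planets Mercury→Neptune; Mars, Earth, Venus, Mercury, Neptune → Uranus.
Putting it together: {x1=x, x2=Q, x3=Uranus}.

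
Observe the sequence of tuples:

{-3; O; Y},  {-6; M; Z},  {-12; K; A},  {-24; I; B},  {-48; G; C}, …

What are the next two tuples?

First value: ×2 each step, so -3, -6, -12, -24, -48 → -96 → -192.
For the first letter, letters move back 2 places in the alphabet: O, M, K, I, G → E → C.
Second letter: letters move forward 1 place in the alphabet, wrapping Z→A, so Y, Z, A, B, C → D → E.
Putting the parts together: {-96; E; D} and then {-192; C; E}.

{-96; E; D}, {-192; C; E}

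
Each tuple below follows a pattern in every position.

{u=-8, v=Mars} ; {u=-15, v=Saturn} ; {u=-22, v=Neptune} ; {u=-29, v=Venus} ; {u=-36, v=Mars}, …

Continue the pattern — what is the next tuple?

U: −7 each step; -8, -15, -22, -29, -36 → -43.
V goes Mars, Saturn, Neptune, Venus, Mars → Saturn (repeats Mars → Saturn → Neptune → Venus).
So the next tuple is {u=-43, v=Saturn}.

{u=-43, v=Saturn}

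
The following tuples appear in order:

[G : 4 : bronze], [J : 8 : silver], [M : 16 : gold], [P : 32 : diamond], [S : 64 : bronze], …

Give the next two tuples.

Letter: G, J, M, P, S → V → Y (letters move forward 3 places in the alphabet).
Second coordinate: 4, 8, 16, 32, 64 → 128 → 256 (×2 each step).
Rank goes bronze, silver, gold, diamond, bronze → silver → gold (repeats bronze → silver → gold → diamond).
So the next two tuples are [V : 128 : silver] and [Y : 256 : gold].

[V : 128 : silver], [Y : 256 : gold]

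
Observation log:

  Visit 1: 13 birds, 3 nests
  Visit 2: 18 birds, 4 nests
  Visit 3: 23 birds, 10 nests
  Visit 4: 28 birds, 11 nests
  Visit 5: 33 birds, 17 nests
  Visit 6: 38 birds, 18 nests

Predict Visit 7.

43 birds, 24 nests

Birds — +5 each step: 13, 18, 23, 28, 33, 38 → 43.
Nests: alternating steps +1, +6, +1, +6, …; 3, 4, 10, 11, 17, 18 → 24.
Putting it together: 43 birds, 24 nests.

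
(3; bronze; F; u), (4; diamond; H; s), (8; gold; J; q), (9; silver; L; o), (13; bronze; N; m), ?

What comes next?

(14; diamond; P; k)

First part: alternating steps +1, +4, +1, +4, …, so 3, 4, 8, 9, 13 → 14.
Rank — repeats bronze → diamond → gold → silver: bronze, diamond, gold, silver, bronze → diamond.
First letter: letters move forward 2 places in the alphabet; F, H, J, L, N → P.
Second letter: letters move back 2 places in the alphabet; u, s, q, o, m → k.
Putting it together: (14; diamond; P; k).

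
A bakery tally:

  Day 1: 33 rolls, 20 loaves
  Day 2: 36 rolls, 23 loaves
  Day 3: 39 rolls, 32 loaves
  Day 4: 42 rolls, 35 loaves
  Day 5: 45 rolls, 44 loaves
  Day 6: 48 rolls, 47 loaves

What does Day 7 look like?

Rolls — +3 each step: 33, 36, 39, 42, 45, 48 → 51.
Loaves — alternating steps +3, +9, +3, +9, …: 20, 23, 32, 35, 44, 47 → 56.
Combining the parts gives 51 rolls, 56 loaves.

51 rolls, 56 loaves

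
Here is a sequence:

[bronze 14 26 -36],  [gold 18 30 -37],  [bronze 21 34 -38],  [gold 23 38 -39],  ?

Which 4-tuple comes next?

Rank — alternates bronze ↔ gold: bronze, gold, bronze, gold → bronze.
Second value: 14, 18, 21, 23 → 24 (differences are 4, 3, 2, … (decreasing by 1 each time)).
Third value: +4 each step, so 26, 30, 34, 38 → 42.
For the fourth value, −1 each step: -36, -37, -38, -39 → -40.
Combining the parts gives [bronze 24 42 -40].

[bronze 24 42 -40]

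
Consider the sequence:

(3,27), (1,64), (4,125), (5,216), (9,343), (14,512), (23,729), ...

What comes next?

(37,1000)

First slot — each term is the sum of the two before it: 3, 1, 4, 5, 9, 14, 23 → 37.
Second slot: 27, 64, 125, 216, 343, 512, 729 → 1000 (perfect cubes: 3³, 4³, 5³, …).
Combining the parts gives (37,1000).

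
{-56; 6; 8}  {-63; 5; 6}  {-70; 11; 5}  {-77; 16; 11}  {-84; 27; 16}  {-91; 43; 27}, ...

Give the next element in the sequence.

{-98; 70; 43}

First value: -56, -63, -70, -77, -84, -91 → -98 (−7 each step).
Second value goes 6, 5, 11, 16, 27, 43 → 70 (each term is the sum of the two before it).
For the third value, always the previous value of the second value: 8, 6, 5, 11, 16, 27 → 43.
Putting it together: {-98; 70; 43}.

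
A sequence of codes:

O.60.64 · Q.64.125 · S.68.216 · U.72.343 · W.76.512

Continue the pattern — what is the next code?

Y.80.729

Letter: letters move forward 2 places in the alphabet; O, Q, S, U, W → Y.
Second component: +4 each step, so 60, 64, 68, 72, 76 → 80.
Third component: 64, 125, 216, 343, 512 → 729 (perfect cubes: 4³, 5³, 6³, …).
Putting it together: Y.80.729.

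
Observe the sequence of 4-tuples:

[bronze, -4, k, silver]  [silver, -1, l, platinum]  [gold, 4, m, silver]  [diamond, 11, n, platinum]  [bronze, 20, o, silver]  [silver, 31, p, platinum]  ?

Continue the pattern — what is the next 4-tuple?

[gold, 44, q, silver]

Rank goes bronze, silver, gold, diamond, bronze, silver → gold (repeats bronze → silver → gold → diamond).
Second coordinate: -4, -1, 4, 11, 20, 31 → 44 (differences are 3, 5, 7, … (increasing by 2 each time)).
Letter goes k, l, m, n, o, p → q (letters move forward 1 place in the alphabet).
Metal: alternates silver ↔ platinum, so silver, platinum, silver, platinum, silver, platinum → silver.
Putting it together: [gold, 44, q, silver].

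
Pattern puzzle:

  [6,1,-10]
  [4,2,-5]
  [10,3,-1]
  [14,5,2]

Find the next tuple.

[24,8,4]

First entry goes 6, 4, 10, 14 → 24 (each term is the sum of the two before it).
For the second entry, each term is the sum of the two before it: 1, 2, 3, 5 → 8.
Third entry: differences are 5, 4, 3, … (decreasing by 1 each time), so -10, -5, -1, 2 → 4.
So the next tuple is [24,8,4].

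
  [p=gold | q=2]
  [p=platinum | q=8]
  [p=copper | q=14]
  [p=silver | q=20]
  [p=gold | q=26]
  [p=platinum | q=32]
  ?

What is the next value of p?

copper

P goes gold, platinum, copper, silver, gold, platinum → copper (repeats gold → platinum → copper → silver).
Q — +6 each step: 2, 8, 14, 20, 26, 32 → 38.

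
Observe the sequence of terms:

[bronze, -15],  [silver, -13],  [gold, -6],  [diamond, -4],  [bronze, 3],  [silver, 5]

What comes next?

Rank: repeats bronze → silver → gold → diamond; bronze, silver, gold, diamond, bronze, silver → gold.
Second part: -15, -13, -6, -4, 3, 5 → 12 (alternating steps +2, +7, +2, +7, …).
Putting it together: [gold, 12].

[gold, 12]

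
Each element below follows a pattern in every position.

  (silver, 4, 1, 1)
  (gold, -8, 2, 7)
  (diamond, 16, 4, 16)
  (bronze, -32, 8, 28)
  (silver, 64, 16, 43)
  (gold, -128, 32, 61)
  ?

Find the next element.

Rank goes silver, gold, diamond, bronze, silver, gold → diamond (repeats silver → gold → diamond → bronze).
Second part: 4, -8, 16, -32, 64, -128 → 256 (×(-2) each step).
Third part: 1, 2, 4, 8, 16, 32 → 64 (×2 each step).
Fourth part: differences are 6, 9, 12, … (increasing by 3 each time); 1, 7, 16, 28, 43, 61 → 82.
So the next element is (diamond, 256, 64, 82).

(diamond, 256, 64, 82)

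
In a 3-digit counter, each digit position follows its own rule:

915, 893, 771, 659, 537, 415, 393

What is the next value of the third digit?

1

Third digit: −2 each step, mod 10, so 5, 3, 1, 9, 7, 5, 3 → 1.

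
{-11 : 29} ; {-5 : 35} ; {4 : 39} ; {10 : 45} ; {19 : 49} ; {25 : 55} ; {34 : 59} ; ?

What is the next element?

For the first part, alternating steps +6, +9, +6, +9, …: -11, -5, 4, 10, 19, 25, 34 → 40.
For the second part, alternating steps +6, +4, +6, +4, …: 29, 35, 39, 45, 49, 55, 59 → 65.
Putting it together: {40 : 65}.

{40 : 65}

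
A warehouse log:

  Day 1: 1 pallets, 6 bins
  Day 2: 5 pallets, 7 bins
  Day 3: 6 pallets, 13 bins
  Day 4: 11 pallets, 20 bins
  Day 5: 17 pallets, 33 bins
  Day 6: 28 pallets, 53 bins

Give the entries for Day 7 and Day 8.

Pallets: 1, 5, 6, 11, 17, 28 → 45 → 73 (each term is the sum of the two before it).
Bins: 6, 7, 13, 20, 33, 53 → 86 → 139 (each term is the sum of the two before it).
Putting the parts together: 45 pallets, 86 bins and then 73 pallets, 139 bins.

45 pallets, 86 bins; 73 pallets, 139 bins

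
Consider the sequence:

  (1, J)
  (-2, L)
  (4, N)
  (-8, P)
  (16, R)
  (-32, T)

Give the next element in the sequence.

(64, V)

For the first value, ×(-2) each step: 1, -2, 4, -8, 16, -32 → 64.
Letter: letters move forward 2 places in the alphabet; J, L, N, P, R, T → V.
Putting it together: (64, V).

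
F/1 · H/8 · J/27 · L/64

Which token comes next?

Letter: letters move forward 2 places in the alphabet; F, H, J, L → N.
Second component — perfect cubes: 1³, 2³, 3³, …: 1, 8, 27, 64 → 125.
Combining the parts gives N/125.

N/125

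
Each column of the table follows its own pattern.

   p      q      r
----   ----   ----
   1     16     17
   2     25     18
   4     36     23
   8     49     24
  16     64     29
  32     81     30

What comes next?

64  100  35

Column p: ×2 each step, so 1, 2, 4, 8, 16, 32 → 64.
Column q: 16, 25, 36, 49, 64, 81 → 100 (perfect squares: 4², 5², 6², …).
Column r goes 17, 18, 23, 24, 29, 30 → 35 (alternating steps +1, +5, +1, +5, …).
So the next row is 64  100  35.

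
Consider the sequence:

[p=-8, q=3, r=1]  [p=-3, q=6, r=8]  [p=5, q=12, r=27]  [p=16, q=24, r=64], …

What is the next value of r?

125

For the p, differences are 5, 8, 11, … (increasing by 3 each time): -8, -3, 5, 16 → 30.
For the q, ×2 each step: 3, 6, 12, 24 → 48.
For the r, perfect cubes: 1³, 2³, 3³, …: 1, 8, 27, 64 → 125.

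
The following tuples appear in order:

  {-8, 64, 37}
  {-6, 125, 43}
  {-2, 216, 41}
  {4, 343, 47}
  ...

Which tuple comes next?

First part goes -8, -6, -2, 4 → 12 (differences are 2, 4, 6, … (increasing by 2 each time)).
Second part: 64, 125, 216, 343 → 512 (perfect cubes: 4³, 5³, 6³, …).
Third part — alternating steps +6, −2, +6, −2, …: 37, 43, 41, 47 → 45.
Combining the parts gives {12, 512, 45}.

{12, 512, 45}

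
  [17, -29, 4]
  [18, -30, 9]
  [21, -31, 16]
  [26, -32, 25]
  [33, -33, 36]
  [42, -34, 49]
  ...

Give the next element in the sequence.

[53, -35, 64]

First value: differences are 1, 3, 5, … (increasing by 2 each time); 17, 18, 21, 26, 33, 42 → 53.
For the second value, −1 each step: -29, -30, -31, -32, -33, -34 → -35.
Third value: differences are 5, 7, 9, … (increasing by 2 each time), so 4, 9, 16, 25, 36, 49 → 64.
So the next element is [53, -35, 64].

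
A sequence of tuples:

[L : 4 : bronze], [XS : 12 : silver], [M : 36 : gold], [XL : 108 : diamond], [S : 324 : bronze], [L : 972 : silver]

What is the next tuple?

[XS : 2916 : gold]

For the size, repeats L → XS → M → XL → S: L, XS, M, XL, S, L → XS.
Second coordinate: ×3 each step; 4, 12, 36, 108, 324, 972 → 2916.
Rank: bronze, silver, gold, diamond, bronze, silver → gold (repeats bronze → silver → gold → diamond).
Combining the parts gives [XS : 2916 : gold].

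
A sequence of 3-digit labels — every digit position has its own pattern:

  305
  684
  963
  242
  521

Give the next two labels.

First digit goes 3, 6, 9, 2, 5 → 8 → 1 (+3 each step, mod 10).
For the second digit, −2 each step, mod 10: 0, 8, 6, 4, 2 → 0 → 8.
Third digit — −1 each step, mod 10: 5, 4, 3, 2, 1 → 0 → 9.
So the next two labels are 800 and 189.

800, 189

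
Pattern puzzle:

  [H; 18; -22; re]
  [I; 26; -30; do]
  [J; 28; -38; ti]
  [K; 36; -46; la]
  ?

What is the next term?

Letter: letters move forward 1 place in the alphabet; H, I, J, K → L.
Second entry: alternating steps +8, +2, +8, +2, …, so 18, 26, 28, 36 → 38.
Third entry: −8 each step, so -22, -30, -38, -46 → -54.
Note — runs backward through the solfège scale do→ti: re, do, ti, la → sol.
So the next term is [L; 38; -54; sol].

[L; 38; -54; sol]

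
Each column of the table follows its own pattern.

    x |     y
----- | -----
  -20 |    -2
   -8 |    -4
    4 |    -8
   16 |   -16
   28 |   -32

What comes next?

Column x: +12 each step, so -20, -8, 4, 16, 28 → 40.
Column y: ×2 each step; -2, -4, -8, -16, -32 → -64.
So the next row is 40  -64.

40  -64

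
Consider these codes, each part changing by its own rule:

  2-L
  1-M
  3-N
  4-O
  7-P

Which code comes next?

First component: each term is the sum of the two before it, so 2, 1, 3, 4, 7 → 11.
For the letter, letters move forward 1 place in the alphabet: L, M, N, O, P → Q.
Combining the parts gives 11-Q.

11-Q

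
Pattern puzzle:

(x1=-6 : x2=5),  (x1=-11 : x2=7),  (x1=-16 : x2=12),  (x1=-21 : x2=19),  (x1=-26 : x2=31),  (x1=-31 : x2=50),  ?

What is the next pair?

(x1=-36 : x2=81)

X1 — −5 each step: -6, -11, -16, -21, -26, -31 → -36.
For the x2, each term is the sum of the two before it: 5, 7, 12, 19, 31, 50 → 81.
Putting it together: (x1=-36 : x2=81).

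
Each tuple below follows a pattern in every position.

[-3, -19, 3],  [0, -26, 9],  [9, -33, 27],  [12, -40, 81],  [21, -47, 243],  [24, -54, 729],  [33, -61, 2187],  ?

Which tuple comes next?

[36, -68, 6561]

For the first value, alternating steps +3, +9, +3, +9, …: -3, 0, 9, 12, 21, 24, 33 → 36.
Second value — −7 each step: -19, -26, -33, -40, -47, -54, -61 → -68.
Third value: ×3 each step; 3, 9, 27, 81, 243, 729, 2187 → 6561.
Combining the parts gives [36, -68, 6561].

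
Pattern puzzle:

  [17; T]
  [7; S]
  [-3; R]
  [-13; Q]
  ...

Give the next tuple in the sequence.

First coordinate: −10 each step; 17, 7, -3, -13 → -23.
Letter goes T, S, R, Q → P (letters move back 1 place in the alphabet).
Putting it together: [-23; P].

[-23; P]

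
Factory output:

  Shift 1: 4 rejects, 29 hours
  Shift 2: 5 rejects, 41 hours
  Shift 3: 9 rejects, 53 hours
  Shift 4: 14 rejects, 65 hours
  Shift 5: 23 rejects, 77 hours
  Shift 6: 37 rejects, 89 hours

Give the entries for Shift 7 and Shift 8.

Rejects: 4, 5, 9, 14, 23, 37 → 60 → 97 (each term is the sum of the two before it).
Hours: 29, 41, 53, 65, 77, 89 → 101 → 113 (+12 each step).
So the next two lines are 60 rejects, 101 hours and 97 rejects, 113 hours.

60 rejects, 101 hours; 97 rejects, 113 hours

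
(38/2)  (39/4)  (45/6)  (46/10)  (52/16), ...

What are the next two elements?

First slot goes 38, 39, 45, 46, 52 → 53 → 59 (alternating steps +1, +6, +1, +6, …).
Second slot: each term is the sum of the two before it; 2, 4, 6, 10, 16 → 26 → 42.
So the next two elements are (53/26) and (59/42).

(53/26), (59/42)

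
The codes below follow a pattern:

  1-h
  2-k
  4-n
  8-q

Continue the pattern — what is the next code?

For the first component, ×2 each step: 1, 2, 4, 8 → 16.
Letter goes h, k, n, q → t (letters move forward 3 places in the alphabet).
Combining the parts gives 16-t.

16-t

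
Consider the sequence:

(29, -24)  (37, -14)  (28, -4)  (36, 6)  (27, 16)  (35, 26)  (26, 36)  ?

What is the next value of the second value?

46

For the second value, +10 each step: -24, -14, -4, 6, 16, 26, 36 → 46.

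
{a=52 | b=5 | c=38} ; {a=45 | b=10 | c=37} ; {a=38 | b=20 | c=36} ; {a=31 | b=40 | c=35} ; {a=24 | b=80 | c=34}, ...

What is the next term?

A — −7 each step: 52, 45, 38, 31, 24 → 17.
B: ×2 each step; 5, 10, 20, 40, 80 → 160.
C: −1 each step; 38, 37, 36, 35, 34 → 33.
So the next term is {a=17 | b=160 | c=33}.

{a=17 | b=160 | c=33}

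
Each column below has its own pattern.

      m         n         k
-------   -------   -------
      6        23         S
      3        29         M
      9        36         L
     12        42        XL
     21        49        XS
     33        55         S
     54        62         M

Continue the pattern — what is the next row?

Column m: 6, 3, 9, 12, 21, 33, 54 → 87 (each term is the sum of the two before it).
Column n goes 23, 29, 36, 42, 49, 55, 62 → 68 (alternating steps +6, +7, +6, +7, …).
Column k: repeats S → M → L → XL → XS, so S, M, L, XL, XS, S, M → L.
Combining the parts gives 87  68  L.

87  68  L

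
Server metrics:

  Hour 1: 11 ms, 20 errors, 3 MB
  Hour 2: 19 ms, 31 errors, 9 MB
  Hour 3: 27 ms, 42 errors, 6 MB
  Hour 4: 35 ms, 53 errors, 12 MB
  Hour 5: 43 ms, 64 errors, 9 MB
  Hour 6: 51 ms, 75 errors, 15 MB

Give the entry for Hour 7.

59 ms, 86 errors, 12 MB

Ms — +8 each step: 11, 19, 27, 35, 43, 51 → 59.
Errors — +11 each step: 20, 31, 42, 53, 64, 75 → 86.
MB goes 3, 9, 6, 12, 9, 15 → 12 (alternating steps +6, −3, +6, −3, …).
Putting it together: 59 ms, 86 errors, 12 MB.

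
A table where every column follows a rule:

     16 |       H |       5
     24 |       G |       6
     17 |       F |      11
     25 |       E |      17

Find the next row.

First component — alternating steps +8, −7, +8, −7, …: 16, 24, 17, 25 → 18.
For the letter, letters move back 1 place in the alphabet: H, G, F, E → D.
Third component: 5, 6, 11, 17 → 28 (each term is the sum of the two before it).
So the next row is 18  D  28.

18  D  28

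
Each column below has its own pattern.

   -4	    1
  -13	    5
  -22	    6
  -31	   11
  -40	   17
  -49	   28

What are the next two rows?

-58  45; -67  73

First component goes -4, -13, -22, -31, -40, -49 → -58 → -67 (−9 each step).
Second component: 1, 5, 6, 11, 17, 28 → 45 → 73 (each term is the sum of the two before it).
Putting the parts together: -58  45 and then -67  73.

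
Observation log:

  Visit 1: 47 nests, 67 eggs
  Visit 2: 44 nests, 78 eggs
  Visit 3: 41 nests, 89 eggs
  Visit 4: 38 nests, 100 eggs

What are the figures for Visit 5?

Nests: 47, 44, 41, 38 → 35 (−3 each step).
Eggs: +11 each step, so 67, 78, 89, 100 → 111.
Combining the parts gives 35 nests, 111 eggs.

35 nests, 111 eggs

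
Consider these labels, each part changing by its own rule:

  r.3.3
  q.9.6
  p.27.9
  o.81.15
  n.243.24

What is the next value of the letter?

For the letter, letters move back 1 place in the alphabet: r, q, p, o, n → m.

m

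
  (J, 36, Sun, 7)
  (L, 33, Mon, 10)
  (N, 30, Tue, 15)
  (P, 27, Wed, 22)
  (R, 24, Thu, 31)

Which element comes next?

(T, 21, Fri, 42)

For the letter, letters move forward 2 places in the alphabet: J, L, N, P, R → T.
Second coordinate: −3 each step; 36, 33, 30, 27, 24 → 21.
Day: runs through the weekdays Mon→Sun, so Sun, Mon, Tue, Wed, Thu → Fri.
Fourth coordinate: differences are 3, 5, 7, … (increasing by 2 each time); 7, 10, 15, 22, 31 → 42.
So the next element is (T, 21, Fri, 42).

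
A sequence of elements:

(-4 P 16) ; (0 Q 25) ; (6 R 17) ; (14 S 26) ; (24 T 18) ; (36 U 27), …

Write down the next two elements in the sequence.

First entry goes -4, 0, 6, 14, 24, 36 → 50 → 66 (differences are 4, 6, 8, … (increasing by 2 each time)).
Letter: letters move forward 1 place in the alphabet, so P, Q, R, S, T, U → V → W.
For the third entry, alternating steps +9, −8, +9, −8, …: 16, 25, 17, 26, 18, 27 → 19 → 28.
So the next two elements are (50 V 19) and (66 W 28).

(50 V 19), (66 W 28)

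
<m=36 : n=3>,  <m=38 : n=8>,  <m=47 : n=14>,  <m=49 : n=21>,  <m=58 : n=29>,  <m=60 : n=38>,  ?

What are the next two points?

M goes 36, 38, 47, 49, 58, 60 → 69 → 71 (alternating steps +2, +9, +2, +9, …).
N: differences are 5, 6, 7, … (increasing by 1 each time), so 3, 8, 14, 21, 29, 38 → 48 → 59.
So the next two points are <m=69 : n=48> and <m=71 : n=59>.

<m=69 : n=48>, <m=71 : n=59>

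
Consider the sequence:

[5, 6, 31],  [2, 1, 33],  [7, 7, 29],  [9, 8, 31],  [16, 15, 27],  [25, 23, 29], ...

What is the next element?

[41, 38, 25]

First value: each term is the sum of the two before it, so 5, 2, 7, 9, 16, 25 → 41.
Second value goes 6, 1, 7, 8, 15, 23 → 38 (each term is the sum of the two before it).
Third value: alternating steps +2, −4, +2, −4, …; 31, 33, 29, 31, 27, 29 → 25.
So the next element is [41, 38, 25].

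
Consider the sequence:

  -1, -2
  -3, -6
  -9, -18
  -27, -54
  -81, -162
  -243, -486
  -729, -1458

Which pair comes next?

-2187, -4374

First component: ×3 each step, so -1, -3, -9, -27, -81, -243, -729 → -2187.
Second component: always 2 × the first component; -2, -6, -18, -54, -162, -486, -1458 → -4374.
Putting it together: -2187, -4374.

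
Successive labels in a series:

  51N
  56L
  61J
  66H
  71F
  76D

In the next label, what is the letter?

B

First component: +5 each step; 51, 56, 61, 66, 71, 76 → 81.
Letter: N, L, J, H, F, D → B (letters move back 2 places in the alphabet).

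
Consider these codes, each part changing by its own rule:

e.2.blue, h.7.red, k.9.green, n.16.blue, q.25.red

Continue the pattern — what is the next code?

Letter goes e, h, k, n, q → t (letters move forward 3 places in the alphabet).
Second component: 2, 7, 9, 16, 25 → 41 (each term is the sum of the two before it).
For the colour, repeats blue → red → green: blue, red, green, blue, red → green.
Putting it together: t.41.green.

t.41.green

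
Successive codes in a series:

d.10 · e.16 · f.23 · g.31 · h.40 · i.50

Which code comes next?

j.61

Letter: letters move forward 1 place in the alphabet; d, e, f, g, h, i → j.
Second component: differences are 6, 7, 8, … (increasing by 1 each time), so 10, 16, 23, 31, 40, 50 → 61.
So the next code is j.61.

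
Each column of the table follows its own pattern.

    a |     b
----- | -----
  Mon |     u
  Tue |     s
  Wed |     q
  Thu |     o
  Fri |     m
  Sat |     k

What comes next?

Sun  i

For the column a, runs through the weekdays Mon→Sun: Mon, Tue, Wed, Thu, Fri, Sat → Sun.
Column b goes u, s, q, o, m, k → i (letters move back 2 places in the alphabet).
Combining the parts gives Sun  i.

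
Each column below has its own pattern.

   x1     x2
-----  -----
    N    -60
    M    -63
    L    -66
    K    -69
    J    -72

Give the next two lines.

Column x1: letters move back 1 place in the alphabet; N, M, L, K, J → I → H.
Column x2: -60, -63, -66, -69, -72 → -75 → -78 (−3 each step).
Putting the parts together: I  -75 and then H  -78.

I  -75; H  -78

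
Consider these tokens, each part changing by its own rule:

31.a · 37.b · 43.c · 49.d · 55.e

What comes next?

First component — +6 each step: 31, 37, 43, 49, 55 → 61.
Letter: letters move forward 1 place in the alphabet; a, b, c, d, e → f.
So the next token is 61.f.

61.f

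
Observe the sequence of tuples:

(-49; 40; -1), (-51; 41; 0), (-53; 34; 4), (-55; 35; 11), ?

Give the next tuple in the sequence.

(-57; 28; 21)

For the first part, −2 each step: -49, -51, -53, -55 → -57.
Second part: alternating steps +1, −7, +1, −7, …, so 40, 41, 34, 35 → 28.
Third part — differences are 1, 4, 7, … (increasing by 3 each time): -1, 0, 4, 11 → 21.
So the next tuple is (-57; 28; 21).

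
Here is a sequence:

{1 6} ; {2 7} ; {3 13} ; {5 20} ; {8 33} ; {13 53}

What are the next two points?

First entry: each term is the sum of the two before it; 1, 2, 3, 5, 8, 13 → 21 → 34.
For the second entry, each term is the sum of the two before it: 6, 7, 13, 20, 33, 53 → 86 → 139.
Putting the parts together: {21 86} and then {34 139}.

{21 86}, {34 139}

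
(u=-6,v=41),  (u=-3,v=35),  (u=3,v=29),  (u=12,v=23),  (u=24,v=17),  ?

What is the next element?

U: -6, -3, 3, 12, 24 → 39 (differences are 3, 6, 9, … (increasing by 3 each time)).
V — −6 each step: 41, 35, 29, 23, 17 → 11.
Combining the parts gives (u=39,v=11).

(u=39,v=11)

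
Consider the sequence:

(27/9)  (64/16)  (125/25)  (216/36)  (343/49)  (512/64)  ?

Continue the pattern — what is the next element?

(729/81)

First component: perfect cubes: 3³, 4³, 5³, …, so 27, 64, 125, 216, 343, 512 → 729.
Second component — perfect squares: 3², 4², 5², …: 9, 16, 25, 36, 49, 64 → 81.
Combining the parts gives (729/81).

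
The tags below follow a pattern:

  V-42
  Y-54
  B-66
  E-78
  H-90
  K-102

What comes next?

Letter goes V, Y, B, E, H, K → N (letters move forward 3 places in the alphabet, wrapping Z→A).
Second component: +12 each step; 42, 54, 66, 78, 90, 102 → 114.
Combining the parts gives N-114.

N-114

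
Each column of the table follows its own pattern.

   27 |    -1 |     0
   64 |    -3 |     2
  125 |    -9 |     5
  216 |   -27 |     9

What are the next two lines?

First component: 27, 64, 125, 216 → 343 → 512 (perfect cubes: 3³, 4³, 5³, …).
Second component — ×3 each step: -1, -3, -9, -27 → -81 → -243.
Third component: differences are 2, 3, 4, … (increasing by 1 each time), so 0, 2, 5, 9 → 14 → 20.
So the next two lines are 343  -81  14 and 512  -243  20.

343  -81  14; 512  -243  20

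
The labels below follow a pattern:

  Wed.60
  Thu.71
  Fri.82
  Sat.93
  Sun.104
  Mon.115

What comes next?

Tue.126

Day: Wed, Thu, Fri, Sat, Sun, Mon → Tue (runs through the weekdays Mon→Sun).
Second component — +11 each step: 60, 71, 82, 93, 104, 115 → 126.
Combining the parts gives Tue.126.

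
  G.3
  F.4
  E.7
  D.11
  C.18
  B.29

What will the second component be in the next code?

Second component: 3, 4, 7, 11, 18, 29 → 47 (each term is the sum of the two before it).

47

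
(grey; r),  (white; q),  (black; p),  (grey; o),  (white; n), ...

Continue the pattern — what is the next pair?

(black; m)

Shade: repeats grey → white → black, so grey, white, black, grey, white → black.
Letter goes r, q, p, o, n → m (letters move back 1 place in the alphabet).
Putting it together: (black; m).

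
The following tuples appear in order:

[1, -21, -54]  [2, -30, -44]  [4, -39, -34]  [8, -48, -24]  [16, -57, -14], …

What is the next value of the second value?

For the second value, −9 each step: -21, -30, -39, -48, -57 → -66.

-66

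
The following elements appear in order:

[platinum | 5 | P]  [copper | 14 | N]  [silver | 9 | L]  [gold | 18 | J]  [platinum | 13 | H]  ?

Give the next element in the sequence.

[copper | 22 | F]

Metal: platinum, copper, silver, gold, platinum → copper (repeats platinum → copper → silver → gold).
For the second slot, alternating steps +9, −5, +9, −5, …: 5, 14, 9, 18, 13 → 22.
Letter goes P, N, L, J, H → F (letters move back 2 places in the alphabet).
Putting it together: [copper | 22 | F].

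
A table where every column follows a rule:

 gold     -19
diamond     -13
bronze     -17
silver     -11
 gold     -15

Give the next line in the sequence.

diamond  -9

Rank: repeats gold → diamond → bronze → silver; gold, diamond, bronze, silver, gold → diamond.
Second component: -19, -13, -17, -11, -15 → -9 (alternating steps +6, −4, +6, −4, …).
Putting it together: diamond  -9.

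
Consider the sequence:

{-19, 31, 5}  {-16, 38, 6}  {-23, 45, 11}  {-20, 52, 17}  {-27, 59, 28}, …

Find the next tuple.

{-24, 66, 45}

First part: -19, -16, -23, -20, -27 → -24 (alternating steps +3, −7, +3, −7, …).
Second part — +7 each step: 31, 38, 45, 52, 59 → 66.
Third part — each term is the sum of the two before it: 5, 6, 11, 17, 28 → 45.
Combining the parts gives {-24, 66, 45}.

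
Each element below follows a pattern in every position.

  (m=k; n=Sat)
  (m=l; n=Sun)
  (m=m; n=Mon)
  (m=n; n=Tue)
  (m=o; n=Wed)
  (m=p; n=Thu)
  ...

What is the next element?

M: letters move forward 1 place in the alphabet, so k, l, m, n, o, p → q.
N — runs through the weekdays Mon→Sun: Sat, Sun, Mon, Tue, Wed, Thu → Fri.
Putting it together: (m=q; n=Fri).

(m=q; n=Fri)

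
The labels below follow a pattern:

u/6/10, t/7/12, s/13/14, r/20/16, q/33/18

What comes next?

Letter: letters move back 1 place in the alphabet; u, t, s, r, q → p.
For the second component, each term is the sum of the two before it: 6, 7, 13, 20, 33 → 53.
Third component: 10, 12, 14, 16, 18 → 20 (+2 each step).
Putting it together: p/53/20.

p/53/20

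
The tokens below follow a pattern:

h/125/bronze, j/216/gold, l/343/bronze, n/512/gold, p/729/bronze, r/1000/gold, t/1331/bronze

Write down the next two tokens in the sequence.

Letter: letters move forward 2 places in the alphabet, so h, j, l, n, p, r, t → v → x.
Second component — perfect cubes: 5³, 6³, 7³, …: 125, 216, 343, 512, 729, 1000, 1331 → 1728 → 2197.
Rank goes bronze, gold, bronze, gold, bronze, gold, bronze → gold → bronze (alternates bronze ↔ gold).
Putting the parts together: v/1728/gold and then x/2197/bronze.

v/1728/gold, x/2197/bronze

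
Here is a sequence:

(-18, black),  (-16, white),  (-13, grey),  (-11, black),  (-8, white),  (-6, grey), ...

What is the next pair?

First coordinate: alternating steps +2, +3, +2, +3, …, so -18, -16, -13, -11, -8, -6 → -3.
Shade: black, white, grey, black, white, grey → black (repeats black → white → grey).
Combining the parts gives (-3, black).

(-3, black)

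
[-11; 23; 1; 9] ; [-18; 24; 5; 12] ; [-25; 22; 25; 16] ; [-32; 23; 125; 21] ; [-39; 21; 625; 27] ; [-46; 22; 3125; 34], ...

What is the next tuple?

[-53; 20; 15625; 42]

First component: −7 each step; -11, -18, -25, -32, -39, -46 → -53.
For the second component, alternating steps +1, −2, +1, −2, …: 23, 24, 22, 23, 21, 22 → 20.
Third component: ×5 each step, so 1, 5, 25, 125, 625, 3125 → 15625.
Fourth component: 9, 12, 16, 21, 27, 34 → 42 (differences are 3, 4, 5, … (increasing by 1 each time)).
Combining the parts gives [-53; 20; 15625; 42].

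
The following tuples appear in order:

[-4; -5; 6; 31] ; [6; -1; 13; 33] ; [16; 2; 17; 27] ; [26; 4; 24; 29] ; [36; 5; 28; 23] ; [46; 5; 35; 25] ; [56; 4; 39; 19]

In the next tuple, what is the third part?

First part goes -4, 6, 16, 26, 36, 46, 56 → 66 (+10 each step).
Second part goes -5, -1, 2, 4, 5, 5, 4 → 2 (differences are 4, 3, 2, … (decreasing by 1 each time)).
Third part: alternating steps +7, +4, +7, +4, …; 6, 13, 17, 24, 28, 35, 39 → 46.
Fourth part: alternating steps +2, −6, +2, −6, …; 31, 33, 27, 29, 23, 25, 19 → 21.

46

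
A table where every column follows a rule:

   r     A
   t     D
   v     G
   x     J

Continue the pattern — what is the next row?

z  M

First letter: letters move forward 2 places in the alphabet; r, t, v, x → z.
Second letter — letters move forward 3 places in the alphabet: A, D, G, J → M.
Putting it together: z  M.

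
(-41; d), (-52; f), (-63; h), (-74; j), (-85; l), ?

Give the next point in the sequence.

(-96; n)

First slot: −11 each step; -41, -52, -63, -74, -85 → -96.
Letter: letters move forward 2 places in the alphabet; d, f, h, j, l → n.
Putting it together: (-96; n).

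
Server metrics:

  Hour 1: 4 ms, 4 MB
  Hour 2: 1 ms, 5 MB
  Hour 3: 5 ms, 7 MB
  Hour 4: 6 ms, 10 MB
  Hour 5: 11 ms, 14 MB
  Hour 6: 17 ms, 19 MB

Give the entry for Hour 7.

28 ms, 25 MB

Ms: 4, 1, 5, 6, 11, 17 → 28 (each term is the sum of the two before it).
MB: 4, 5, 7, 10, 14, 19 → 25 (differences are 1, 2, 3, … (increasing by 1 each time)).
Putting it together: 28 ms, 25 MB.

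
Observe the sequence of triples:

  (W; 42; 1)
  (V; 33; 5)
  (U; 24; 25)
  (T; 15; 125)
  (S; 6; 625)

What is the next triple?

Letter: W, V, U, T, S → R (letters move back 1 place in the alphabet).
Second value: −9 each step; 42, 33, 24, 15, 6 → -3.
Third value: ×5 each step, so 1, 5, 25, 125, 625 → 3125.
Combining the parts gives (R; -3; 3125).

(R; -3; 3125)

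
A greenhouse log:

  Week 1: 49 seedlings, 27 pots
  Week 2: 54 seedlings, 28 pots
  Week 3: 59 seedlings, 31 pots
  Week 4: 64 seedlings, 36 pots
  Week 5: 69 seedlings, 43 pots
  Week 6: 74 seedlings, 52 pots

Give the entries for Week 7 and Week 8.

79 seedlings, 63 pots; 84 seedlings, 76 pots

For the seedlings, +5 each step: 49, 54, 59, 64, 69, 74 → 79 → 84.
Pots goes 27, 28, 31, 36, 43, 52 → 63 → 76 (differences are 1, 3, 5, … (increasing by 2 each time)).
So the next two records are 79 seedlings, 63 pots and 84 seedlings, 76 pots.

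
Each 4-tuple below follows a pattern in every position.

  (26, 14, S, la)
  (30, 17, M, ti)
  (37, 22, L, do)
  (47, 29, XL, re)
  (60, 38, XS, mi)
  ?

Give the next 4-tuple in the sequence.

(76, 49, S, fa)

First component: differences are 4, 7, 10, … (increasing by 3 each time), so 26, 30, 37, 47, 60 → 76.
Second component: 14, 17, 22, 29, 38 → 49 (differences are 3, 5, 7, … (increasing by 2 each time)).
Size — runs through clothing sizes XS→XL: S, M, L, XL, XS → S.
Note goes la, ti, do, re, mi → fa (runs through the solfège scale do→ti).
So the next 4-tuple is (76, 49, S, fa).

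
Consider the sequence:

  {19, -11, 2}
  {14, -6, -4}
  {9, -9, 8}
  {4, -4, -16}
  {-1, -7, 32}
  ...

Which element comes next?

First part: 19, 14, 9, 4, -1 → -6 (−5 each step).
Second part: alternating steps +5, −3, +5, −3, …, so -11, -6, -9, -4, -7 → -2.
Third part: ×(-2) each step; 2, -4, 8, -16, 32 → -64.
So the next element is {-6, -2, -64}.

{-6, -2, -64}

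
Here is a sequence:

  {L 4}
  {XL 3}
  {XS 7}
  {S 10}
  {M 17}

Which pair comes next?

{L 27}

Size: L, XL, XS, S, M → L (runs through clothing sizes XS→XL).
Second component: 4, 3, 7, 10, 17 → 27 (each term is the sum of the two before it).
Combining the parts gives {L 27}.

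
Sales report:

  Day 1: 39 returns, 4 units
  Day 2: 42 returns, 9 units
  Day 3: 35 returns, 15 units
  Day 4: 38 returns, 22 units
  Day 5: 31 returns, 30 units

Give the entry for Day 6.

34 returns, 39 units

For the returns, alternating steps +3, −7, +3, −7, …: 39, 42, 35, 38, 31 → 34.
Units goes 4, 9, 15, 22, 30 → 39 (differences are 5, 6, 7, … (increasing by 1 each time)).
Combining the parts gives 34 returns, 39 units.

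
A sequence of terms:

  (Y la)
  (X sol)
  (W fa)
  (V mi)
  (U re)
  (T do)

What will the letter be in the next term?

Letter: letters move back 1 place in the alphabet; Y, X, W, V, U, T → S.

S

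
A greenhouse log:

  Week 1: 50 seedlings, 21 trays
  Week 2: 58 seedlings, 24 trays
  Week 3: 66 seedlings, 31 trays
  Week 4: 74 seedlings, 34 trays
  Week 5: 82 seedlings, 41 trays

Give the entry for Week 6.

90 seedlings, 44 trays

For the seedlings, +8 each step: 50, 58, 66, 74, 82 → 90.
For the trays, alternating steps +3, +7, +3, +7, …: 21, 24, 31, 34, 41 → 44.
So the next record is 90 seedlings, 44 trays.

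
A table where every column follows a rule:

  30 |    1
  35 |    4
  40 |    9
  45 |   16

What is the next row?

First component: +5 each step; 30, 35, 40, 45 → 50.
Second component — perfect squares: 1², 2², 3², …: 1, 4, 9, 16 → 25.
Putting it together: 50  25.

50  25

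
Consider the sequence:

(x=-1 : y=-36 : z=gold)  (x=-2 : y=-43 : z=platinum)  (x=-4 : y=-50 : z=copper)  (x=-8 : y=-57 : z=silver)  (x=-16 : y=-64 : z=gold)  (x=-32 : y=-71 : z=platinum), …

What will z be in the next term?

copper

X: -1, -2, -4, -8, -16, -32 → -64 (×2 each step).
Y — −7 each step: -36, -43, -50, -57, -64, -71 → -78.
Z — repeats gold → platinum → copper → silver: gold, platinum, copper, silver, gold, platinum → copper.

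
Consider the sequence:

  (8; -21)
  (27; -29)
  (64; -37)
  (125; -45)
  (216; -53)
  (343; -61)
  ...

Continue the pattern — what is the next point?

First component: perfect cubes: 2³, 3³, 4³, …; 8, 27, 64, 125, 216, 343 → 512.
Second component — −8 each step: -21, -29, -37, -45, -53, -61 → -69.
Putting it together: (512; -69).

(512; -69)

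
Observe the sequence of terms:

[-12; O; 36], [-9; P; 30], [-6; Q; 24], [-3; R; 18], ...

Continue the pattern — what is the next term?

[0; S; 12]

First entry — +3 each step: -12, -9, -6, -3 → 0.
Letter: O, P, Q, R → S (letters move forward 1 place in the alphabet).
For the third entry, −6 each step: 36, 30, 24, 18 → 12.
So the next term is [0; S; 12].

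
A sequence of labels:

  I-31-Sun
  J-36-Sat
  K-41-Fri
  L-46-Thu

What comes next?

Letter: I, J, K, L → M (letters move forward 1 place in the alphabet).
Second component: +5 each step, so 31, 36, 41, 46 → 51.
Day: Sun, Sat, Fri, Thu → Wed (runs backward through the weekdays Mon→Sun).
Combining the parts gives M-51-Wed.

M-51-Wed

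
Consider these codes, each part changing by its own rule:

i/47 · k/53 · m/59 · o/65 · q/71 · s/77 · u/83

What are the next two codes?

Letter: letters move forward 2 places in the alphabet; i, k, m, o, q, s, u → w → y.
Second component goes 47, 53, 59, 65, 71, 77, 83 → 89 → 95 (+6 each step).
Putting the parts together: w/89 and then y/95.

w/89 then y/95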